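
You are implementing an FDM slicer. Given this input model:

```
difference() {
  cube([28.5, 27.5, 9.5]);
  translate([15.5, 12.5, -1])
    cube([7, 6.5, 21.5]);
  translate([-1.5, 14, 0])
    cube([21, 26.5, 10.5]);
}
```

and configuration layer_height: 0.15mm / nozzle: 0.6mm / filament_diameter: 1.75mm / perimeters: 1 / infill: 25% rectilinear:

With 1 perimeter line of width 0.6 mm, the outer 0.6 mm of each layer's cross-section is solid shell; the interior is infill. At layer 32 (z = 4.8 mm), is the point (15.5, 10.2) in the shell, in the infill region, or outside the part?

At z = 4.8 mm: the 28.5×27.5 cube contributes its full rectangle; the 7×6.5 cube at (15.5, 12.5) contributes its full rectangle; the cube at (-1.5, 14) is present — its section is the full 21×26.5 rectangle; Taking the first minus the rest: starting from the 28.5×27.5 cube, the 7×6.5 cube at (15.5, 12.5) lies wholly inside it (removes its full 45.50 mm² and its 27.00 mm outline becomes a hole wall); the 21×26.5 cube at (-1.5, 14) partially overlaps it — only the 243.25 mm² overlap (of its 556.50 mm²) is removed, clipping the outline — 1 connected region. Overall, the cross-section is a single solid region. The nearest boundary edge runs (15.50, 14.00)→(15.50, 12.50); distance from the point to it = 2.30 mm. The point is inside the cross-section and 2.30 mm from the nearest boundary — more than the 0.6 mm shell width (1 × 0.6), so it's in the infill interior.

infill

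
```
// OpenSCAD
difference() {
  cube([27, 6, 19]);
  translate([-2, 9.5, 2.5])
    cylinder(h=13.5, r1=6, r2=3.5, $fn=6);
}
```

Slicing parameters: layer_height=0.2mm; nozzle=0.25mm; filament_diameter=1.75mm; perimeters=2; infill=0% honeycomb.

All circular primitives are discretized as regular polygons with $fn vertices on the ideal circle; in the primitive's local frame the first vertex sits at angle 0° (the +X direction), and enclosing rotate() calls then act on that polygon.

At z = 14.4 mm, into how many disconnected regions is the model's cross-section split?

At z = 14.4 mm: the cube is present — its section is the full 27×6 rectangle; the cone at (-2, 9.5) (r1=6→r2=3.5) has section circumradius 3.796 here — a regular 6-gon; Taking the first minus the rest: starting from the 27×6 cube, the cone at (-2, 9.5) misses the remaining region (no effect) — 1 connected region. The result has 1 disconnected region.

1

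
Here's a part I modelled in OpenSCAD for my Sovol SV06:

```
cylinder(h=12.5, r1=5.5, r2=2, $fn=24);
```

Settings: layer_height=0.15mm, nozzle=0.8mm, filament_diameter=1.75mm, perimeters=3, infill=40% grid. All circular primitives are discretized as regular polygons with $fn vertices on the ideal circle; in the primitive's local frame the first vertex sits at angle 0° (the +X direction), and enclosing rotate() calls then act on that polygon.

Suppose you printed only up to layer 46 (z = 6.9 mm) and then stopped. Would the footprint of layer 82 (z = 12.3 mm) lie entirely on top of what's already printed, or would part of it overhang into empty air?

Compare the two slices. At z = 6.9: the cone: at t=0.552 of its height the radius interpolates to r₁+(r₂−r₁)t = 3.568, giving a regular 24-gon of that circumradius (area = (24/2)·3.568²·sin(360°/24) = 39.54 mm²). At z = 12.3: the cone: at t=0.984 of its height the radius interpolates to r₁+(r₂−r₁)t = 2.056, giving a regular 24-gon of that circumradius (area = (24/2)·2.056²·sin(360°/24) = 13.13 mm²). Checking containment: the cross-section at z = 12.3 is a subset of the cross-section at z = 6.9.

entirely on top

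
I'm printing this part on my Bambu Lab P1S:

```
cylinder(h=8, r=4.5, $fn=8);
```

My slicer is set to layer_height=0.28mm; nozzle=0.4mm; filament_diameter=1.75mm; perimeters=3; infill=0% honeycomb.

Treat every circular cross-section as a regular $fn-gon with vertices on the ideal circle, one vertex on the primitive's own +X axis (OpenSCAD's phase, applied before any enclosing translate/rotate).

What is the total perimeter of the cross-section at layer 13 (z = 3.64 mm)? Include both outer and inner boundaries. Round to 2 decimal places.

At z = 3.64 mm: the cylinder: section is a regular 8-gon, circumradius r=4.5 (perimeter = 2·8·4.500·sin(180°/8) = 27.55 mm). Overall, the cross-section is a single solid region. Total boundary length (outer) = 27.55 mm.

27.55 mm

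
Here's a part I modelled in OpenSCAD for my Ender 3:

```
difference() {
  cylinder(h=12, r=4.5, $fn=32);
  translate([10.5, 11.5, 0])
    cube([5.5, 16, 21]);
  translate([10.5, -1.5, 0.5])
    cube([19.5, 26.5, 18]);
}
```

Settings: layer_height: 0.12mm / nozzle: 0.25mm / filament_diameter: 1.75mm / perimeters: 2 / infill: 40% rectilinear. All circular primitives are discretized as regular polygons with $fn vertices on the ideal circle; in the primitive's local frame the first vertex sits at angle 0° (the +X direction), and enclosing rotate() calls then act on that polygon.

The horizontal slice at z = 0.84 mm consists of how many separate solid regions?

1

At z = 0.84 mm: the r=4.5 cylinder gives a regular 32-gon of circumradius 4.5 (constant along its height); the cube at (10.5, 11.5) (footprint 5.5×16) is included at this height; the cube at (10.5, -1.5) is present — its section is the full 19.5×26.5 rectangle; Subtracting the remaining from the first: starting from the r=4.5 cylinder, the 5.5×16 cube at (10.5, 11.5) misses the remaining region (no effect); the 19.5×26.5 cube at (10.5, -1.5) misses the remaining region (no effect) — 1 connected region. The result has 1 disconnected region.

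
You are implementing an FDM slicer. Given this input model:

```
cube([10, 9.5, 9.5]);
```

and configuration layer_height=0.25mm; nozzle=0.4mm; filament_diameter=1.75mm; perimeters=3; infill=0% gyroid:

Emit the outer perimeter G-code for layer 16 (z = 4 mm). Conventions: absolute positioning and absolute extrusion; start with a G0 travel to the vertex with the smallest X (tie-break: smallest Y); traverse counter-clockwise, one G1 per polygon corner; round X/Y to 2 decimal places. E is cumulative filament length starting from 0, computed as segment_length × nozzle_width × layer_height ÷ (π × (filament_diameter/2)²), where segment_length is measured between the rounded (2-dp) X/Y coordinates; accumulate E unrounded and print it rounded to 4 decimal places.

G0 X0.00 Y0.00 Z4.00
G1 X10.00 Y0.00 E0.4158
G1 X10.00 Y9.50 E0.8107
G1 X0.00 Y9.50 E1.2265
G1 X0.00 Y0.00 E1.6214

At z = 4 mm: the 10×9.5 cube contributes its full rectangle. The outline is a single polygon with 4 vertices. Extrusion per mm of travel: 0.4 × 0.25 / (π × 0.875²) = 0.041575. Accumulating E over each segment gives final E = 1.6214.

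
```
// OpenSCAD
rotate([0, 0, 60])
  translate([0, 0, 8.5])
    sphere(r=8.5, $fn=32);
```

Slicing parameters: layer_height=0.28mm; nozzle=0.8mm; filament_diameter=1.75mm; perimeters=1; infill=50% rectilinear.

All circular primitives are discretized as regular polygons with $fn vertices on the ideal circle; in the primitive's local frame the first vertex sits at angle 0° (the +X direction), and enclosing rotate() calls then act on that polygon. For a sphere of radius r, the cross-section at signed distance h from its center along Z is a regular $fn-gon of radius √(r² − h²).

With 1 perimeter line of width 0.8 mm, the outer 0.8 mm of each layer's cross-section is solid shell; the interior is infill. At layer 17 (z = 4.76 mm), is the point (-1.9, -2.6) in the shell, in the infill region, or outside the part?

infill

At z = 4.76 mm: the r=8.5 sphere slices to a regular 32-gon of circumradius 7.633 (√(r²−h²) with h=3.74 from center); (rotated 60° about Z; rotation is an isometry so areas/perimeters/island counts are preserved). Overall, the cross-section is a single solid region. Undo the 60° rotation: the query point maps to (-3.202, 0.345) in the un-rotated model frame. The nearest boundary edge runs (-7.49, 1.49)→(-7.63, 0.00); distance from the point to it = 4.38 mm. The point is inside the cross-section and 4.38 mm from the nearest boundary — more than the 0.8 mm shell width (1 × 0.8), so it's in the infill interior.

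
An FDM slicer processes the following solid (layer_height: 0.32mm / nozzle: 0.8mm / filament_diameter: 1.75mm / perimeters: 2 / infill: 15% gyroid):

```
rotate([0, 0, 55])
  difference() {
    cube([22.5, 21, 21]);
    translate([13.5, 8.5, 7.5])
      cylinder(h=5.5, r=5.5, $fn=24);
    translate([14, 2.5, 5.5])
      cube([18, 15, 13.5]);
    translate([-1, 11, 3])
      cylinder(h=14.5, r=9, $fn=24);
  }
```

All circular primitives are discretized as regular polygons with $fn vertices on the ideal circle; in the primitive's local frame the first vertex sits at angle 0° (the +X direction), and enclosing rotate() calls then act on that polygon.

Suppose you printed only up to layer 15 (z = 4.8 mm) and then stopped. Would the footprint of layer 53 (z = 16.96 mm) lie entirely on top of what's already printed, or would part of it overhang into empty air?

entirely on top

Compare the two slices. At z = 4.8: the cube (footprint 22.5×21) is included at this height (area 472.50 mm²); the cylinder at (13.5, 8.5) is not intersected at this z (z outside [7.5, 13]); the cube at (14, 2.5) is absent (z outside [5.5, 19]); the r=9 cylinder at (-1, 11) gives a regular 24-gon of circumradius 9 (constant along its height) (area = (24/2)·9.000²·sin(360°/24) = 251.57 mm²); After the difference (first − rest): starting from the 22.5×21 cube (472.50 mm²), the r=9 cylinder at (-1, 11) partially overlaps it — only the 107.92 mm² overlap (of its 251.57 mm²) is removed, clipping the outline — area = 364.58 mm²; (whole slice rotated 55° about Z — lengths, areas and connectivity unchanged). At z = 16.96: the cube (footprint 22.5×21) is included at this height (area 472.50 mm²); the cylinder at (13.5, 8.5) is not intersected at this z (z outside [7.5, 13]); the 18×15 cube at (14, 2.5) contributes its full rectangle (area 270.00 mm²); the r=9 cylinder at (-1, 11) contributes a regular 24-gon of circumradius 9 (area = (24/2)·9.000²·sin(360°/24) = 251.57 mm²); Taking the first minus the rest: starting from the 22.5×21 cube (472.50 mm²), the 18×15 cube at (14, 2.5) partially overlaps it — only the 127.50 mm² overlap (of its 270.00 mm²) is removed, clipping the outline; the r=9 cylinder at (-1, 11) partially overlaps it — only the 107.92 mm² overlap (of its 251.57 mm²) is removed, clipping the outline — area = 237.08 mm²; (whole slice rotated 55° about Z — lengths, areas and connectivity unchanged). Checking containment: the cross-section at z = 16.96 is a subset of the cross-section at z = 4.8.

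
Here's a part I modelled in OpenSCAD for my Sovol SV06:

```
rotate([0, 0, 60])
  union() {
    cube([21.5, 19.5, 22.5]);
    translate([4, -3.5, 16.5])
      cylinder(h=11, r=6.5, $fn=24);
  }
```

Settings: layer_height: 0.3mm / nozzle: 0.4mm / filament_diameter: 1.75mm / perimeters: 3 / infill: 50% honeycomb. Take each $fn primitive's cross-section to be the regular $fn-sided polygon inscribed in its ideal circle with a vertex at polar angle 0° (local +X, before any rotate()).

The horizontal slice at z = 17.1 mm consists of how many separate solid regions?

At z = 17.1 mm: the 21.5×19.5 cube contributes its full rectangle; the r=6.5 cylinder at (4, -3.5) gives a regular 24-gon of circumradius 6.5 (constant along its height); Merging all regions: the regions partially overlap (shared area 21.43 mm²), so overlapping operands fuse into one piece — 1 connected region; (rotated 60° about Z; rotation is an isometry so areas/perimeters/island counts are preserved). The result has 1 disconnected region.

1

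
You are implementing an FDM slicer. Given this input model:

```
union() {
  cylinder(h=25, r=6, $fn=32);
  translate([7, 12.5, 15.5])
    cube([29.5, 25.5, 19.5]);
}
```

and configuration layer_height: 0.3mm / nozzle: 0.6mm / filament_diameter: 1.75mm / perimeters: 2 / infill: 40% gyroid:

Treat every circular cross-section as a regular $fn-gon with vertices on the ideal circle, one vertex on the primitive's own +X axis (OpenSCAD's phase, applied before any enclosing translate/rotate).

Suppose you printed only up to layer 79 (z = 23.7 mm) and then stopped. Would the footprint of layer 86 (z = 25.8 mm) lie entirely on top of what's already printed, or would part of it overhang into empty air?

entirely on top

Compare the two slices. At z = 23.7: the r=6 cylinder gives a regular 32-gon of circumradius 6 (constant along its height) (area = (32/2)·6.000²·sin(360°/32) = 112.37 mm²); the cube at (7, 12.5) (footprint 29.5×25.5) is included at this height (area 752.25 mm²); Combining (union): the 2 present regions are separate (no shared area or edge), so areas and boundary lengths simply add and each stays a separate island — area = 864.62 mm². At z = 25.8: the cylinder is absent (z outside [0, 25]); the cube at (7, 12.5) is present — its section is the full 29.5×25.5 rectangle (area 752.25 mm²); Combining (union): only the 29.5×25.5 cube at (7, 12.5) is present, so the union is just that shape — area = 752.25 mm². Checking containment: the cross-section at z = 25.8 is a subset of the cross-section at z = 23.7.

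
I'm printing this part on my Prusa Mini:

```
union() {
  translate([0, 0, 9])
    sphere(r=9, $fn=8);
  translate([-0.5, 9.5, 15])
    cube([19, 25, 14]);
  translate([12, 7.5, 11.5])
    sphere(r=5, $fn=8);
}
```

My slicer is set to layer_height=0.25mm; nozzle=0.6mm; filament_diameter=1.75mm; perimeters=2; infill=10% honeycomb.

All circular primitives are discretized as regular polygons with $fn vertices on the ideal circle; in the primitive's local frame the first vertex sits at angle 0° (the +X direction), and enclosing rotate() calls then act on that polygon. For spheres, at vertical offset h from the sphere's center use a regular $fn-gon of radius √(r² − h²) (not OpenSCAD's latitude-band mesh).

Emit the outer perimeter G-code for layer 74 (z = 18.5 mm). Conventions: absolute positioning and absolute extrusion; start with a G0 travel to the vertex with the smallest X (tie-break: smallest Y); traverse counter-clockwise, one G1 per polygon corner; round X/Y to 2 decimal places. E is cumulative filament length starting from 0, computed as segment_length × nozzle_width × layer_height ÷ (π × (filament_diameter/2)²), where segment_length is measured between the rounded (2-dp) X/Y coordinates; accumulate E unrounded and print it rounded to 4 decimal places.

At z = 18.5 mm: the sphere does not reach this height (|z−center|=9.500 > r=9); the cube at (-0.5, 9.5) (footprint 19×25) is included at this height; the sphere at (12, 7.5) is not intersected at this z (|z−center|=7.000 > r=5); Merging all regions: only the 19×25 cube at (-0.5, 9.5) is present, so the union is just that shape — 1 connected region. The outline is a single polygon with 4 vertices. Extrusion per mm of travel: 0.6 × 0.25 / (π × 0.875²) = 0.062363. Accumulating E over each segment gives final E = 5.4879.

G0 X-0.50 Y9.50 Z18.50
G1 X18.50 Y9.50 E1.1849
G1 X18.50 Y34.50 E2.7440
G1 X-0.50 Y34.50 E3.9289
G1 X-0.50 Y9.50 E5.4879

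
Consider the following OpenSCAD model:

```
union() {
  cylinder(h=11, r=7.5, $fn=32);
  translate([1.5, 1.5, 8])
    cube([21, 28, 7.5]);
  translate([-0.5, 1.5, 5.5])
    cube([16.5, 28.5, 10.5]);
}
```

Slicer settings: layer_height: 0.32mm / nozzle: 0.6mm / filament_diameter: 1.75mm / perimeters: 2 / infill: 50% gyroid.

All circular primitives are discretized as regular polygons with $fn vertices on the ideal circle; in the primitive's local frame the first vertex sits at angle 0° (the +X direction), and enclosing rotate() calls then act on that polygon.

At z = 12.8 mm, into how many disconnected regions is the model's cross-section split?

1

At z = 12.8 mm: the cylinder does not reach this height (z outside [0, 11]); the 21×28 cube at (1.5, 1.5) contributes its full rectangle; the 16.5×28.5 cube at (-0.5, 1.5) contributes its full rectangle; Combining (union): the regions partially overlap (shared area 406.00 mm²), so overlapping operands fuse into one piece — 1 connected region. The result has 1 disconnected region.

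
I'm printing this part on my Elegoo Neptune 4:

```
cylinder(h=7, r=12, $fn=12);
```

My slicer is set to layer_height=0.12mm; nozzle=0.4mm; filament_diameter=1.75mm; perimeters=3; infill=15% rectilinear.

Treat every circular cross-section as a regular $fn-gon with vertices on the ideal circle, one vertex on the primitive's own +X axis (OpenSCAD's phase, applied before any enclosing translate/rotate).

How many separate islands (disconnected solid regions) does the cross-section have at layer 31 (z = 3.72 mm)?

1

At z = 3.72 mm: the r=12 cylinder contributes a regular 12-gon of circumradius 12. Overall, the cross-section is a single solid region. Island count = 1.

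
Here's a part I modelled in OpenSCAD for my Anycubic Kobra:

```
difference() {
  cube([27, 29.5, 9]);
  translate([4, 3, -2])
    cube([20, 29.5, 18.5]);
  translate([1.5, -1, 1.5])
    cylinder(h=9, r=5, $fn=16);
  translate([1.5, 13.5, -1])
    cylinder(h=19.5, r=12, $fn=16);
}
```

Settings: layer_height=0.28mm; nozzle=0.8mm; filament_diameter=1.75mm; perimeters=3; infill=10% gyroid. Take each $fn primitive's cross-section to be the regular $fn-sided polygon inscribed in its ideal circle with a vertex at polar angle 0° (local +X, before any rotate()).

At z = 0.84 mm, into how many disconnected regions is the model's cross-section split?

At z = 0.84 mm: the 27×29.5 cube contributes its full rectangle; the cube at (4, 3) (footprint 20×29.5) is included at this height; the cylinder at (1.5, -1) is not intersected at this z (z outside [1.5, 10.5]); the cylinder at (1.5, 13.5): section is a regular 16-gon, circumradius r=12; After the difference (first − rest): starting from the 27×29.5 cube, the 20×29.5 cube at (4, 3) partially overlaps it — only the 530.00 mm² overlap (of its 590.00 mm²) is removed, clipping the outline; the r=12 cylinder at (1.5, 13.5) partially overlaps it — only the 96.23 mm² overlap (of its 440.85 mm²) is removed, clipping the outline — 2 connected regions. The result has 2 disconnected regions.

2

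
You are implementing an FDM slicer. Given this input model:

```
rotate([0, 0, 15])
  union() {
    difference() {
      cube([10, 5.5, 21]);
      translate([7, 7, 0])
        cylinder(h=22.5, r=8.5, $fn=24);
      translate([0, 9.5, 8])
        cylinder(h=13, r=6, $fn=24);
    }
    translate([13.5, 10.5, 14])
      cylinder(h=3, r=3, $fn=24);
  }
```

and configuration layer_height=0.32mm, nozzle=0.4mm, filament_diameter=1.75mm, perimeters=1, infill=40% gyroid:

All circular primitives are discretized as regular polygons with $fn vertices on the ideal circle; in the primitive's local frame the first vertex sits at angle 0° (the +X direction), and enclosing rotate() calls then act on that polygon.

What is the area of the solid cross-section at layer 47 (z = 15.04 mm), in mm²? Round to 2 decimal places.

30.21 mm²

At z = 15.04 mm: the cube is present — its section is the full 10×5.5 rectangle (area 55.00 mm²); the r=8.5 cylinder at (7, 7) contributes a regular 24-gon of circumradius 8.5 (area = (24/2)·8.500²·sin(360°/24) = 224.40 mm²); the r=6 cylinder at (0, 9.5) contributes a regular 24-gon of circumradius 6 (area = (24/2)·6.000²·sin(360°/24) = 111.81 mm²); Taking the first minus the rest: starting from the 10×5.5 cube (55.00 mm²), the r=8.5 cylinder at (7, 7) partially overlaps it — only the 52.74 mm² overlap (of its 224.40 mm²) is removed, clipping the outline; the r=6 cylinder at (0, 9.5) misses the remaining region (no effect) — area = 2.26 mm²; the r=3 cylinder at (13.5, 10.5) contributes a regular 24-gon of circumradius 3 (area = (24/2)·3.000²·sin(360°/24) = 27.95 mm²); Combining (union): the 2 present regions are separate (no shared area or edge), so areas and boundary lengths simply add and each stays a separate island — area = 30.21 mm²; (rotated 15° about Z; rotation is an isometry so areas/perimeters/island counts are preserved). Overall, the cross-section has 2 separate islands. Net area = 30.21 mm².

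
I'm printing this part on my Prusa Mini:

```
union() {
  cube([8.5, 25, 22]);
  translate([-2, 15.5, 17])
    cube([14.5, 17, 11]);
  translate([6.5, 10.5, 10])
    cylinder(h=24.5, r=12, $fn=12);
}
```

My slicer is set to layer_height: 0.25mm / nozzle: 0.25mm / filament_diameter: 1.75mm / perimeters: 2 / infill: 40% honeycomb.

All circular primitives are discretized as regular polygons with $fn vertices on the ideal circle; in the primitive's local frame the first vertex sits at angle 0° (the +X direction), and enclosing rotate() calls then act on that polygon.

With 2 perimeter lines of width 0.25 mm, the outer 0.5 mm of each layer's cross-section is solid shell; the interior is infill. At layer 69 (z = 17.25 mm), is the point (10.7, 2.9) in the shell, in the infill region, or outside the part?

At z = 17.25 mm: the cube (footprint 8.5×25) is included at this height; the cube at (-2, 15.5) (footprint 14.5×17) is included at this height; the r=12 cylinder at (6.5, 10.5) contributes a regular 12-gon of circumradius 12; Combining (union): the regions partially overlap (shared area 297.01 mm²), so overlapping operands fuse into one piece — 1 connected region. Overall, the cross-section is a single solid region. The nearest boundary edge runs (12.50, 0.11)→(6.50, -1.50); distance from the point to it = 3.16 mm. The point is inside the cross-section and 3.16 mm from the nearest boundary — more than the 0.5 mm shell width (2 × 0.25), so it's in the infill interior.

infill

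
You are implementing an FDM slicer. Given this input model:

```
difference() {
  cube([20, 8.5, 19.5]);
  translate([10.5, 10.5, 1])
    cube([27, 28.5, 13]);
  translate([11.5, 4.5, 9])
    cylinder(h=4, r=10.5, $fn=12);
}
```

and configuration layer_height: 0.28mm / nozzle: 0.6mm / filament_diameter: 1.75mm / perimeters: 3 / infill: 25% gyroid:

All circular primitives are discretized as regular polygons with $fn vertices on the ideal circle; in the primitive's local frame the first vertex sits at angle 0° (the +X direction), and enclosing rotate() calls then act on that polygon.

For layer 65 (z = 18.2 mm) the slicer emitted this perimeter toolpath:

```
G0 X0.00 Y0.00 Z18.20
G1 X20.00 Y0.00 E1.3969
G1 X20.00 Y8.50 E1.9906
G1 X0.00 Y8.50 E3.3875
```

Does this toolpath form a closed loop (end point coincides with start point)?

no

Start point (G0): (0.00, 0.00). End point (last G1): the path does not return to the start — open.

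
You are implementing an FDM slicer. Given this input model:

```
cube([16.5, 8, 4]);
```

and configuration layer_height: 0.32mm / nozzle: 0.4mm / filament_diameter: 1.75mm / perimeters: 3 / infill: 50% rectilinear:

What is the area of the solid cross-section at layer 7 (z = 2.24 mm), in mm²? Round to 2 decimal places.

132.00 mm²

At z = 2.24 mm: the cube is present — its section is the full 16.5×8 rectangle (area 132.00 mm²). Overall, the cross-section is a single solid region. Net area = 132.00 mm².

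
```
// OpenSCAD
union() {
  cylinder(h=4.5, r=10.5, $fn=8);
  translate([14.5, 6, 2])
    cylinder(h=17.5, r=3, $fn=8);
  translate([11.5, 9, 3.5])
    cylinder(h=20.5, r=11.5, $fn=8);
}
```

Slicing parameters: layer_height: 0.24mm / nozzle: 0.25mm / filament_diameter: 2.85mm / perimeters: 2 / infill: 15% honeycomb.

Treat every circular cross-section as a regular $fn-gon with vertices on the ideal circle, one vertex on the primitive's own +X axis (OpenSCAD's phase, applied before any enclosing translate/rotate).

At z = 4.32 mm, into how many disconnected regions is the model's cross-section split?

At z = 4.32 mm: the r=10.5 cylinder gives a regular 8-gon of circumradius 10.5 (constant along its height); the r=3 cylinder at (14.5, 6) gives a regular 8-gon of circumradius 3 (constant along its height); the cylinder at (11.5, 9): section is a regular 8-gon, circumradius r=11.5; Merging all regions: the regions partially overlap (shared area 89.97 mm²), so overlapping operands fuse into one piece — 1 connected region. The result has 1 disconnected region.

1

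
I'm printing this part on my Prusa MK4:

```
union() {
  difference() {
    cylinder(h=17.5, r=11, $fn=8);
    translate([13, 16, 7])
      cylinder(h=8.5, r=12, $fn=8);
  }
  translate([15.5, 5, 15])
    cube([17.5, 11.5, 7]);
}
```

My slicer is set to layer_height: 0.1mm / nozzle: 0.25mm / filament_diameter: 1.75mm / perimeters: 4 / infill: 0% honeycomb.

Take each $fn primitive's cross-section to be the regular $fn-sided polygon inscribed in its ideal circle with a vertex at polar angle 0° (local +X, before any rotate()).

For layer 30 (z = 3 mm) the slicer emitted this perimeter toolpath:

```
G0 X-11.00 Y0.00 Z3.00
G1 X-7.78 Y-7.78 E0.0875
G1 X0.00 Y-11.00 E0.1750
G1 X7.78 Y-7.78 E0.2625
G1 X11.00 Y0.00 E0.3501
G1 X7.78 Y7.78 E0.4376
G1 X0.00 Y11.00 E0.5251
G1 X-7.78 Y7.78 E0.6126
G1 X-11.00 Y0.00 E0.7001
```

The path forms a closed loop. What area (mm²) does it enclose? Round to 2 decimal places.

342.32 mm²

Apply the shoelace formula to the sequence of (X, Y) vertices; enclosed area = 342.32 mm².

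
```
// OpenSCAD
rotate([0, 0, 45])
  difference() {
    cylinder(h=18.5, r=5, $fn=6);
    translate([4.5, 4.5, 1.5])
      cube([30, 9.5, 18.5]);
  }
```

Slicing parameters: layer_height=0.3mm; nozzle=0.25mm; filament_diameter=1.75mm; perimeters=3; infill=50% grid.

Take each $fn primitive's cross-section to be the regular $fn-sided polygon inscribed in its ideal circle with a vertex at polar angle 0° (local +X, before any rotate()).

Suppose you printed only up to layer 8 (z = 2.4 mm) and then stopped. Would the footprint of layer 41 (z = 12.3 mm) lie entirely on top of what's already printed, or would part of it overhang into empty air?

Compare the two slices. At z = 2.4: the r=5 cylinder contributes a regular 6-gon of circumradius 5 (area = (6/2)·5.000²·sin(360°/6) = 64.95 mm²); the cube at (4.5, 4.5) (footprint 30×9.5) is included at this height (area 285.00 mm²); After the difference (first − rest): starting from the r=5 cylinder (64.95 mm²), the 30×9.5 cube at (4.5, 4.5) misses the remaining region (no effect) — area = 64.95 mm²; (whole slice rotated 45° about Z — lengths, areas and connectivity unchanged). At z = 12.3: the cylinder: section is a regular 6-gon, circumradius r=5 (area = (6/2)·5.000²·sin(360°/6) = 64.95 mm²); the 30×9.5 cube at (4.5, 4.5) contributes its full rectangle (area 285.00 mm²); After the difference (first − rest): starting from the r=5 cylinder (64.95 mm²), the 30×9.5 cube at (4.5, 4.5) misses the remaining region (no effect) — area = 64.95 mm²; (whole slice rotated 45° about Z — lengths, areas and connectivity unchanged). Checking containment: the cross-section at z = 12.3 is a subset of the cross-section at z = 2.4.

entirely on top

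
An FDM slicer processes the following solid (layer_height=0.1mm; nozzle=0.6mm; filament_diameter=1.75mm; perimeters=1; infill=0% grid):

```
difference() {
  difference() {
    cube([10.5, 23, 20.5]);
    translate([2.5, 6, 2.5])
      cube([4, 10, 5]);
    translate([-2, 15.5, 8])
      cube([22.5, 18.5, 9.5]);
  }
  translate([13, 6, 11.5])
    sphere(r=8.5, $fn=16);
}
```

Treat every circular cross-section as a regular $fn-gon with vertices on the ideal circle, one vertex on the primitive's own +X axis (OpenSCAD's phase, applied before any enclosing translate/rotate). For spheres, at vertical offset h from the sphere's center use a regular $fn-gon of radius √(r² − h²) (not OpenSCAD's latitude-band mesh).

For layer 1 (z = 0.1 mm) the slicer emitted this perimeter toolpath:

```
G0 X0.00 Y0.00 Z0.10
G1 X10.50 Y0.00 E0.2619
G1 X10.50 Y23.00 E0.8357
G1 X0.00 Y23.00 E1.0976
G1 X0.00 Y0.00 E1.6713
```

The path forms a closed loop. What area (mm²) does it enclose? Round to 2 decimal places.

241.50 mm²

Apply the shoelace formula to the sequence of (X, Y) vertices; enclosed area = 241.50 mm².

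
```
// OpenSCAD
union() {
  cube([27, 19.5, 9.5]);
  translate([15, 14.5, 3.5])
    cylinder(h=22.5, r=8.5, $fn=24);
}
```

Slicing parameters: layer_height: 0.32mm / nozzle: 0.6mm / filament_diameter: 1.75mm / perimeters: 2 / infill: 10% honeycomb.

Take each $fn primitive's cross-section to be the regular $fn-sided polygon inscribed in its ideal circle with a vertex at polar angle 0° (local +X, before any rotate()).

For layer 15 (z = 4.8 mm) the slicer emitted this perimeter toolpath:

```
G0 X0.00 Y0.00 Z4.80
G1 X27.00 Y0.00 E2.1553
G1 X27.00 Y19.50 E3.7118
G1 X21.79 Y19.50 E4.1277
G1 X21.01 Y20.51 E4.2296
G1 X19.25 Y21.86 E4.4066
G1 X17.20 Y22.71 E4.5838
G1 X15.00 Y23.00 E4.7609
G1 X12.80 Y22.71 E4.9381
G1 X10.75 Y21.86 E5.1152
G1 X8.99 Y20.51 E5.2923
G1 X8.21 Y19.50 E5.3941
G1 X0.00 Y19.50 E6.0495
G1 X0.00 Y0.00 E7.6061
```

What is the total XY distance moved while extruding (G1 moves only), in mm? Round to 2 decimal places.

Sum the Euclidean lengths of each G1 segment: total = 95.29 mm.

95.29 mm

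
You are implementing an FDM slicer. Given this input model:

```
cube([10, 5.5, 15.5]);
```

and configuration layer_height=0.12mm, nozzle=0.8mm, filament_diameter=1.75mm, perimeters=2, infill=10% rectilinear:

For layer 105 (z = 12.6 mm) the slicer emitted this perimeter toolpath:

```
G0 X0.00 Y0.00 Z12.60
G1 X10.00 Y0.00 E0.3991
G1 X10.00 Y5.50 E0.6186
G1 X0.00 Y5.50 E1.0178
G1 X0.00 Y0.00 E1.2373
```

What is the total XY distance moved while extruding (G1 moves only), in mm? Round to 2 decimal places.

Sum the Euclidean lengths of each G1 segment: total = 31.00 mm.

31.00 mm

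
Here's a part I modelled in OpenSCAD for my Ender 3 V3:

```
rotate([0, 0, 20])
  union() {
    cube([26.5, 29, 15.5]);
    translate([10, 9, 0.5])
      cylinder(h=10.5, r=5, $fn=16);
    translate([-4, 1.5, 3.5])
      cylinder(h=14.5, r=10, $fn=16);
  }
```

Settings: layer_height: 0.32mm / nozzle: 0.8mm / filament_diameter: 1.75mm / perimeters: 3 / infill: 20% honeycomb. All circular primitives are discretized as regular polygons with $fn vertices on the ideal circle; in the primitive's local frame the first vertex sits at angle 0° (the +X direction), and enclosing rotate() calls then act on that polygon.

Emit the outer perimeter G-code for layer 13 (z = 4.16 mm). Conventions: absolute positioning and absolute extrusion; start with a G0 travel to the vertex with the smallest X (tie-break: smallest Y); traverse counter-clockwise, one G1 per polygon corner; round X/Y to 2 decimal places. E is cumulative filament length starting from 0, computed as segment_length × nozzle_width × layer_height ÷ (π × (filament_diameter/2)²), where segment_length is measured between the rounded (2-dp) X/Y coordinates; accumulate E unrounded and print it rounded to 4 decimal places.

G0 X-14.26 Y0.48 Z4.16
G1 X-13.67 Y-3.38 E0.4156
G1 X-11.64 Y-6.71 E0.8307
G1 X-8.50 Y-9.02 E1.2456
G1 X-4.71 Y-9.95 E1.6609
G1 X-0.85 Y-9.36 E2.0765
G1 X2.48 Y-7.33 E2.4916
G1 X4.79 Y-4.18 E2.9074
G1 X5.72 Y-0.39 E3.3227
G1 X5.36 Y1.95 E3.5747
G1 X24.90 Y9.06 E5.7878
G1 X14.98 Y36.31 E8.8743
G1 X-9.92 Y27.25 E11.6944
G1 X-3.63 Y9.98 E13.6506
G1 X-3.84 Y10.03 E13.6736
G1 X-7.69 Y9.44 E14.0881
G1 X-11.03 Y7.41 E14.5041
G1 X-13.33 Y4.27 E14.9184
G1 X-14.26 Y0.48 E15.3337

At z = 4.16 mm: the cube (footprint 26.5×29) is included at this height; the cylinder at (10, 9): section is a regular 16-gon, circumradius r=5; the r=10 cylinder at (-4, 1.5) contributes a regular 16-gon of circumradius 10; Combining (union): the regions partially overlap (shared area 123.45 mm²), so overlapping operands fuse into one piece — 1 connected region; (rotated 20° about Z; rotation is an isometry so areas/perimeters/island counts are preserved). The outline is a single polygon with 18 vertices. Extrusion per mm of travel: 0.8 × 0.32 / (π × 0.875²) = 0.106432. Accumulating E over each segment gives final E = 15.3337.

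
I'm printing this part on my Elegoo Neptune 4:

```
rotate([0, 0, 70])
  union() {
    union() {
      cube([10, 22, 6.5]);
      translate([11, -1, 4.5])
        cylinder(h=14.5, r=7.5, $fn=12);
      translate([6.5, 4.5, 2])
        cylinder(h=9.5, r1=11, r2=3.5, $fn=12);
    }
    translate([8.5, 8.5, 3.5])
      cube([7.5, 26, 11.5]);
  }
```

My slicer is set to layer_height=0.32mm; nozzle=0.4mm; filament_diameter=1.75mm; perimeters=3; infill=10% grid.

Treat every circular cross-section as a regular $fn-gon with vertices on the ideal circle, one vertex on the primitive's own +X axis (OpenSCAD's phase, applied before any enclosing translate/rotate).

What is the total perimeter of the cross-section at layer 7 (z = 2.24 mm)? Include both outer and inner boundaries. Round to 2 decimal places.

83.24 mm

At z = 2.24 mm: the cube is present — its section is the full 10×22 rectangle (perimeter 64.00 mm); the cylinder at (11, -1) is absent (z outside [4.5, 19]); the cone at (6.5, 4.5): at t=0.025 of its height the radius interpolates to r₁+(r₂−r₁)t = 10.811, giving a regular 12-gon of that circumradius (perimeter = 2·12·10.811·sin(180°/12) = 67.15 mm); Taking the union: the regions partially overlap (shared area 145.36 mm²), so the edge portions inside another operand are dropped and the merged outline is re-measured after clipping — boundary = 83.24 mm; the cube at (8.5, 8.5) is absent (z outside [3.5, 15]); Taking the union: only that combined region is present, so the union is just that shape — boundary = 83.24 mm; (rotated 70° about Z; rotation is an isometry so areas/perimeters/island counts are preserved). Overall, the cross-section is a single solid region. Total boundary length (outer) = 83.24 mm.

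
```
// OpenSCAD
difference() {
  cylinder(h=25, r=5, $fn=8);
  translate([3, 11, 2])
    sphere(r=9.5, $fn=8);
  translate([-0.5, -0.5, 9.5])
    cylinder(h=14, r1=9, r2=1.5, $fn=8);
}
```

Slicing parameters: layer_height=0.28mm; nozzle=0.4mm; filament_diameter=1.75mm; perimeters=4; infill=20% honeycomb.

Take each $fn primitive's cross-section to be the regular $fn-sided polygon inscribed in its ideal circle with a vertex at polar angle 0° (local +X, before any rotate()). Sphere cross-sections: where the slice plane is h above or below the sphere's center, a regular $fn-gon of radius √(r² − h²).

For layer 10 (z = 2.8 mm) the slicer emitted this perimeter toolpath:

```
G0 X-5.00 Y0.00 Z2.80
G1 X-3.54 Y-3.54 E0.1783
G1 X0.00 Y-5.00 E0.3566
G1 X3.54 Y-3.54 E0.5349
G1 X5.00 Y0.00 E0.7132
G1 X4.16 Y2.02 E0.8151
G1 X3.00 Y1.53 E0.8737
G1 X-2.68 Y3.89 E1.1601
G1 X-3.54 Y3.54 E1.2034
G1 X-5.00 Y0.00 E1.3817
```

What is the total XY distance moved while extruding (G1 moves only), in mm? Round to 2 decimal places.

29.67 mm

Sum the Euclidean lengths of each G1 segment: total = 29.67 mm.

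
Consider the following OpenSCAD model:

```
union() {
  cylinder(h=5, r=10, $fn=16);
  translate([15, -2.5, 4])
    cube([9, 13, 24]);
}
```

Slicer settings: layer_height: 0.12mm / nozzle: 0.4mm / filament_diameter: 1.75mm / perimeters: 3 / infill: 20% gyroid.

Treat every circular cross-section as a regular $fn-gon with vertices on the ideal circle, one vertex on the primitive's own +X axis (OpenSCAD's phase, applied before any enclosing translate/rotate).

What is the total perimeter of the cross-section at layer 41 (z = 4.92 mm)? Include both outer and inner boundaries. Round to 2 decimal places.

At z = 4.92 mm: the r=10 cylinder gives a regular 16-gon of circumradius 10 (constant along its height) (perimeter = 2·16·10.000·sin(180°/16) = 62.43 mm); the 9×13 cube at (15, -2.5) contributes its full rectangle (perimeter 44.00 mm); Combining (union): the 2 present regions are separate (no shared area or edge), so areas and boundary lengths simply add and each stays a separate island — boundary = 106.43 mm. Overall, the cross-section has 2 separate islands. Total boundary length (outer) = 106.43 mm.

106.43 mm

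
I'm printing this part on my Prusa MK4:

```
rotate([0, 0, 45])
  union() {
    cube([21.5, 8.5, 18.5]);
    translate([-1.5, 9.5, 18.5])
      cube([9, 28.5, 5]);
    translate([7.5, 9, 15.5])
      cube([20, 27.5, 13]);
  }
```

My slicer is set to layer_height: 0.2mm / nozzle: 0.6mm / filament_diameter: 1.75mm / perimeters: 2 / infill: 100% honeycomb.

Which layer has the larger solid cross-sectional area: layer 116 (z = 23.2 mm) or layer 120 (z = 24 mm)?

Layer 116 (z = 23.2): the cube does not reach this height (z outside [0, 18.5]); the cube at (-1.5, 9.5) is present — its section is the full 9×28.5 rectangle (area 256.50 mm²); the cube at (7.5, 9) is present — its section is the full 20×27.5 rectangle (area 550.00 mm²); Merging all regions: the 2 present regions share edge segments without overlapping in area, so areas simply add but the touching pieces fuse into one outline (the shared edge portions become interior and drop out of the boundary) — area = 806.50 mm²; (rotated 45° about Z; rotation is an isometry so areas/perimeters/island counts are preserved). So its area = 806.50 mm². Layer 120 (z = 24): the cube does not reach this height (z outside [0, 18.5]); the cube at (-1.5, 9.5) does not reach this height (z outside [18.5, 23.5]); the cube at (7.5, 9) (footprint 20×27.5) is included at this height (area 550.00 mm²); Taking the union: only the 20×27.5 cube at (7.5, 9) is present, so the union is just that shape — area = 550.00 mm²; (rotated 45° about Z; rotation is an isometry so areas/perimeters/island counts are preserved). So its area = 550.00 mm². Layer 116 is larger (806.50 vs 550.00 mm²).

layer 116 (z = 23.2 mm)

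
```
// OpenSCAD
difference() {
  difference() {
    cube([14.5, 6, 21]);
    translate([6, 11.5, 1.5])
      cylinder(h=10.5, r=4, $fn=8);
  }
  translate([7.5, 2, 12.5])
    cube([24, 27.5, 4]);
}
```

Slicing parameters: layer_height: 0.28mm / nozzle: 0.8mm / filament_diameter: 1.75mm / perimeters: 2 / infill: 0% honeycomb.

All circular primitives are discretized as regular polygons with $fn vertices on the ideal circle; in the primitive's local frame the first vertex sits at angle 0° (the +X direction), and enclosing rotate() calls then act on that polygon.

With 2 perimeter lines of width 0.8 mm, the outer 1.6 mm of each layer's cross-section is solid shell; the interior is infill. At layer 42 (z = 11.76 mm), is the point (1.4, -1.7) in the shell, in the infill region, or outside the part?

At z = 11.76 mm: the cube is present — its section is the full 14.5×6 rectangle; the r=4 cylinder at (6, 11.5) contributes a regular 8-gon of circumradius 4; Taking the first minus the rest: starting from the 14.5×6 cube, the r=4 cylinder at (6, 11.5) misses the remaining region (no effect) — 1 connected region; the cube at (7.5, 2) is absent (z outside [12.5, 16.5]); Taking the first minus the rest: none of the subtracted shapes is present at this height, so that combined region is unchanged — 1 connected region. Overall, the cross-section is a single solid region. The nearest boundary edge runs (14.50, 0.00)→(0.00, 0.00); distance from the point to it = 1.70 mm. The point is not inside any of the regions above, so it lies outside the cross-section (1.70 mm from the nearest boundary).

outside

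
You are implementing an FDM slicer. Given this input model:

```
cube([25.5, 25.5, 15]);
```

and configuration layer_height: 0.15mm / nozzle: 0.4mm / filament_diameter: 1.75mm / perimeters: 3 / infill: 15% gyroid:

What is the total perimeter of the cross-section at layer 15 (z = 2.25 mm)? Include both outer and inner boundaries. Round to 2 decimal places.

At z = 2.25 mm: the cube (footprint 25.5×25.5) is included at this height (perimeter 102.00 mm). Overall, the cross-section is a single solid region. Total boundary length (outer) = 102.00 mm.

102.00 mm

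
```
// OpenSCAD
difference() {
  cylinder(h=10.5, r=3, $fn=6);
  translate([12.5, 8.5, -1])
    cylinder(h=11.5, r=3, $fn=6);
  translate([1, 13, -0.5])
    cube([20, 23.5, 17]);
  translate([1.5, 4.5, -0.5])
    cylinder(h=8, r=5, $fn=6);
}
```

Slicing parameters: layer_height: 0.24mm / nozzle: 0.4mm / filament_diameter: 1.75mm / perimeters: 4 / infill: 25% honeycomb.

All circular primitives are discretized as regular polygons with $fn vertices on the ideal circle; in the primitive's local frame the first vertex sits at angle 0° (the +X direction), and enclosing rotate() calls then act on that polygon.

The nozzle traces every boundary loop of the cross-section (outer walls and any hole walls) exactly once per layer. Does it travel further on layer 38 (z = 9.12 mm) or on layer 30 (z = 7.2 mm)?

layer 38 (z = 9.12 mm)

Layer 38 (z = 9.12): the r=3 cylinder gives a regular 6-gon of circumradius 3 (constant along its height) (perimeter = 2·6·3.000·sin(180°/6) = 18.00 mm); the cylinder at (12.5, 8.5): section is a regular 6-gon, circumradius r=3 (perimeter = 2·6·3.000·sin(180°/6) = 18.00 mm); the 20×23.5 cube at (1, 13) contributes its full rectangle (perimeter 87.00 mm); the cylinder at (1.5, 4.5) is absent (z outside [-0.5, 7.5]); Taking the first minus the rest: starting from the r=3 cylinder, the r=3 cylinder at (12.5, 8.5) misses the remaining region (no effect); the 20×23.5 cube at (1, 13) misses the remaining region (no effect) — boundary = 18.00 mm. So its perimeter = 18.00 mm. Layer 30 (z = 7.2): the r=3 cylinder contributes a regular 6-gon of circumradius 3 (perimeter = 2·6·3.000·sin(180°/6) = 18.00 mm); the r=3 cylinder at (12.5, 8.5) gives a regular 6-gon of circumradius 3 (constant along its height) (perimeter = 2·6·3.000·sin(180°/6) = 18.00 mm); the cube at (1, 13) is present — its section is the full 20×23.5 rectangle (perimeter 87.00 mm); the r=5 cylinder at (1.5, 4.5) contributes a regular 6-gon of circumradius 5 (perimeter = 2·6·5.000·sin(180°/6) = 30.00 mm); Taking the first minus the rest: starting from the r=3 cylinder, the r=3 cylinder at (12.5, 8.5) misses the remaining region (no effect); the 20×23.5 cube at (1, 13) misses the remaining region (no effect); the r=5 cylinder at (1.5, 4.5) partially overlaps it — only the 9.12 mm² overlap (of its 64.95 mm²) is removed, clipping the outline — boundary = 17.10 mm. So its perimeter = 17.10 mm. Layer 38 is larger (18.00 vs 17.10 mm).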